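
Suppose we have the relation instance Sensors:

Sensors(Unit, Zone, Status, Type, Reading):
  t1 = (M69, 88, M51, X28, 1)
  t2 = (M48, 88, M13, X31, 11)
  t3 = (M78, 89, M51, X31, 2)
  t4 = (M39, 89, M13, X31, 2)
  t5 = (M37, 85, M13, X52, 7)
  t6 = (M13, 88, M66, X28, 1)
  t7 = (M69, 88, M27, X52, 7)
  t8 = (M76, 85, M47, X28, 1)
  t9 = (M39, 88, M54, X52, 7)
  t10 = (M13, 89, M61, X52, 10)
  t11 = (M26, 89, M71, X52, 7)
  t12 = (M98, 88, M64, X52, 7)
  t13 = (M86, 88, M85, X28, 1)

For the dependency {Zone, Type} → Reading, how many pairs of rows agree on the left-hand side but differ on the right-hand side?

(Zone=88, Type=X28): all 3 rows agree on Reading — 0 pairs.
(Zone=89, Type=X31): all 2 rows agree on Reading — 0 pairs.
(Zone=88, Type=X52): all 3 rows agree on Reading — 0 pairs.
(Zone=89, Type=X52): violating pairs (10,11) — 1 pair.

1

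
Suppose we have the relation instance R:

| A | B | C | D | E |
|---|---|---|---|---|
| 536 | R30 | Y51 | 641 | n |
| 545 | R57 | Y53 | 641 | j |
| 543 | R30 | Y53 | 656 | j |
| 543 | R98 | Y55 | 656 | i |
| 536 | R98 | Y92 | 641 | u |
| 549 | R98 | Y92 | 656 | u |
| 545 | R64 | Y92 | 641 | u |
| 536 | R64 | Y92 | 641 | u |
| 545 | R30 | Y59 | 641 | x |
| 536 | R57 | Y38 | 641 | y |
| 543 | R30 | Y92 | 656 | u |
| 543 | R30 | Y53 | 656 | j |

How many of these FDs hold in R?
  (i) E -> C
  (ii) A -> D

2

(i) E -> C: every LHS value maps to a single RHS value — holds.
(ii) A -> D: every LHS value maps to a single RHS value — holds.
2 of the 2 dependencies hold.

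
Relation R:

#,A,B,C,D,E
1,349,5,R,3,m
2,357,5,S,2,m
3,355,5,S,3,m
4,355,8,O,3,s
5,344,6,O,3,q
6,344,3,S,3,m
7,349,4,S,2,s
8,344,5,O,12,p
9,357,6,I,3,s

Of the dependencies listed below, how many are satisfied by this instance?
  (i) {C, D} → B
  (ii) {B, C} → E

1

(i) {C, D} → B: (C=S, D=2): rows 2, 7 → B takes values {5, 4} — violation; (C=S, D=3): rows 3, 6 → B takes values {5, 3} — violation; (C=O, D=3): rows 4, 5 → B takes values {8, 6} — violation — fails.
(ii) {B, C} → E: every LHS value maps to a single RHS value — holds.
1 of the 2 dependencies holds.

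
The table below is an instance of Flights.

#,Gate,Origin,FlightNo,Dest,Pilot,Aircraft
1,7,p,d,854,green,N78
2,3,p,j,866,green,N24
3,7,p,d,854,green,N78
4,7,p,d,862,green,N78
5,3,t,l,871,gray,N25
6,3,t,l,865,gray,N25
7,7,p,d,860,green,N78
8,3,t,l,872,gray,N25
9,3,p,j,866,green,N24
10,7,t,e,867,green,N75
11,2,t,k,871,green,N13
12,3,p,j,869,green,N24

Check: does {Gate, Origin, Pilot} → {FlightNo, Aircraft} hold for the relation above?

Yes

(Gate=7, Origin=p, Pilot=green): rows 1, 3, 4, 7 → {FlightNo,Aircraft} = (d, N78), (d, N78), (d, N78), (d, N78) ✓
(Gate=3, Origin=p, Pilot=green): rows 2, 9, 12 → {FlightNo,Aircraft} = (j, N24), (j, N24), (j, N24) ✓
(Gate=3, Origin=t, Pilot=gray): rows 5, 6, 8 → {FlightNo,Aircraft} = (l, N25), (l, N25), (l, N25) ✓
(Gate=7, Origin=t, Pilot=green): row 10 → {FlightNo,Aircraft} = (e, N75) ✓
(Gate=2, Origin=t, Pilot=green): row 11 → {FlightNo,Aircraft} = (k, N13) ✓
Every {Gate, Origin, Pilot} value is associated with a single {FlightNo, Aircraft} value, so {Gate, Origin, Pilot} → {FlightNo, Aircraft} holds.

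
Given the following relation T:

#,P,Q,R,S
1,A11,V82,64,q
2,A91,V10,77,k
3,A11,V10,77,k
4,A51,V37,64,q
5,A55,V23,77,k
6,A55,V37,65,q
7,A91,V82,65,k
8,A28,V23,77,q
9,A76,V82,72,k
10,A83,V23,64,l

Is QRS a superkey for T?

Rows 2 and 3 have the same QRS value (Q=V10, R=77, S=k) but are distinct tuples, so QRS does not determine every attribute — not a superkey.

No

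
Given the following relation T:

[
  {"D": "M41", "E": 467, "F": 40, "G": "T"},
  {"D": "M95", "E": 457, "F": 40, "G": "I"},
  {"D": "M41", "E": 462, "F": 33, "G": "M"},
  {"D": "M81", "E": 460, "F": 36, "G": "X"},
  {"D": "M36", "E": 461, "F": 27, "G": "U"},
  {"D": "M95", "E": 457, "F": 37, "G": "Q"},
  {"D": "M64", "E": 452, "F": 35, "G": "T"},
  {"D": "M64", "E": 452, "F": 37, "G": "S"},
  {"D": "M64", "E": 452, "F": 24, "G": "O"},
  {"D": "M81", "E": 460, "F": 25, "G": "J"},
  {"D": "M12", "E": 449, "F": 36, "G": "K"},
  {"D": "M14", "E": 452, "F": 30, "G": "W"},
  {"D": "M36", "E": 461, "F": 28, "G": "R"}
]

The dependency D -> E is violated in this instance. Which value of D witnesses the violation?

M41

D=M41: 2 rows → E takes values {467, 462} — violation
D=M95: 2 rows → E = 457, 457 ✓
D=M81: 2 rows → E = 460, 460 ✓
D=M36: 2 rows → E = 461, 461 ✓
D=M64: 3 rows → E = 452, 452, 452 ✓
D=M12: 1 row → E = 449 ✓
D=M14: 1 row → E = 452 ✓
The only D value with inconsistent E is D=M41.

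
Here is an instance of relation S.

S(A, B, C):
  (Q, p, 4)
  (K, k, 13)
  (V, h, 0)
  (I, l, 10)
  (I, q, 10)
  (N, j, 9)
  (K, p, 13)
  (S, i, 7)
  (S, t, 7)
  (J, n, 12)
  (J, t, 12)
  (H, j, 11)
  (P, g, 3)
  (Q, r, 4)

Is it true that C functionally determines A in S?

Yes

C=4: 2 rows → A = Q, Q ✓
C=13: 2 rows → A = K, K ✓
C=0: 1 row → A = V ✓
C=10: 2 rows → A = I, I ✓
C=9: 1 row → A = N ✓
C=7: 2 rows → A = S, S ✓
C=12: 2 rows → A = J, J ✓
C=11: 1 row → A = H ✓
C=3: 1 row → A = P ✓
Every C value is associated with a single A value, so C → A holds.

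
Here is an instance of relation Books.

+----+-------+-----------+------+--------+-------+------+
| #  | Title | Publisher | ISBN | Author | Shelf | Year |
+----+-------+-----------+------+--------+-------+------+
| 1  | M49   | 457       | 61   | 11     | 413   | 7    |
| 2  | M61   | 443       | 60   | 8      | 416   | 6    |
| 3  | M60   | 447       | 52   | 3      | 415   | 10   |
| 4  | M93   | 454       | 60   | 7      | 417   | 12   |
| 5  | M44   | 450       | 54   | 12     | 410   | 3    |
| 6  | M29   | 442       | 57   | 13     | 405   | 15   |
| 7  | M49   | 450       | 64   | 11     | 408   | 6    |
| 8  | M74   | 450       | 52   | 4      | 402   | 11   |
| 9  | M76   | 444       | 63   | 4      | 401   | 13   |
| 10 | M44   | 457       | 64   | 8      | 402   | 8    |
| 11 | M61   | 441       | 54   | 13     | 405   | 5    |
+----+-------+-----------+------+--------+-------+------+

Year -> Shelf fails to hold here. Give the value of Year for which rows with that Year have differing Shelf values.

Year=7: row 1 → Shelf = 413 ✓
Year=6: rows 2, 7 → Shelf takes values {416, 408} — violation
Year=10: row 3 → Shelf = 415 ✓
Year=12: row 4 → Shelf = 417 ✓
Year=3: row 5 → Shelf = 410 ✓
Year=15: row 6 → Shelf = 405 ✓
Year=11: row 8 → Shelf = 402 ✓
Year=13: row 9 → Shelf = 401 ✓
Year=8: row 10 → Shelf = 402 ✓
Year=5: row 11 → Shelf = 405 ✓
The only Year value with inconsistent Shelf is Year=6.

6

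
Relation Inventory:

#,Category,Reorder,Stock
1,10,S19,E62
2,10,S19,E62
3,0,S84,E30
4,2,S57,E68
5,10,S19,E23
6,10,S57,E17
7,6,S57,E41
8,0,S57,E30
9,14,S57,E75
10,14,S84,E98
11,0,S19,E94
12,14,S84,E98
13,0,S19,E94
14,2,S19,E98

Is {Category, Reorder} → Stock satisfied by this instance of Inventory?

(Category=10, Reorder=S19): rows 1, 2, 5 → Stock takes values {E62, E23} — violation
(Category=0, Reorder=S84): row 3 → Stock = E30 ✓
(Category=2, Reorder=S57): row 4 → Stock = E68 ✓
(Category=10, Reorder=S57): row 6 → Stock = E17 ✓
(Category=6, Reorder=S57): row 7 → Stock = E41 ✓
(Category=0, Reorder=S57): row 8 → Stock = E30 ✓
(Category=14, Reorder=S57): row 9 → Stock = E75 ✓
(Category=14, Reorder=S84): rows 10, 12 → Stock = E98, E98 ✓
(Category=0, Reorder=S19): rows 11, 13 → Stock = E94, E94 ✓
(Category=2, Reorder=S19): row 14 → Stock = E98 ✓
Two rows agree on {Category, Reorder} but differ on Stock, so {Category, Reorder} → Stock does not hold.

No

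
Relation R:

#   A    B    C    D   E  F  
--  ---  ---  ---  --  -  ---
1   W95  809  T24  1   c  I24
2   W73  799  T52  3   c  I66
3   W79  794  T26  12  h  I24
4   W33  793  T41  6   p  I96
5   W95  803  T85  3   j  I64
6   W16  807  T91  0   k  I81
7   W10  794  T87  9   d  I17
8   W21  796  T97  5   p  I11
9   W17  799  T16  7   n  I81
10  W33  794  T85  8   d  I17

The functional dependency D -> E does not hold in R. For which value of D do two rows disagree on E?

3

D=1: row 1 → E = c ✓
D=3: rows 2, 5 → E takes values {c, j} — violation
D=12: row 3 → E = h ✓
D=6: row 4 → E = p ✓
D=0: row 6 → E = k ✓
D=9: row 7 → E = d ✓
D=5: row 8 → E = p ✓
D=7: row 9 → E = n ✓
D=8: row 10 → E = d ✓
The only D value with inconsistent E is D=3.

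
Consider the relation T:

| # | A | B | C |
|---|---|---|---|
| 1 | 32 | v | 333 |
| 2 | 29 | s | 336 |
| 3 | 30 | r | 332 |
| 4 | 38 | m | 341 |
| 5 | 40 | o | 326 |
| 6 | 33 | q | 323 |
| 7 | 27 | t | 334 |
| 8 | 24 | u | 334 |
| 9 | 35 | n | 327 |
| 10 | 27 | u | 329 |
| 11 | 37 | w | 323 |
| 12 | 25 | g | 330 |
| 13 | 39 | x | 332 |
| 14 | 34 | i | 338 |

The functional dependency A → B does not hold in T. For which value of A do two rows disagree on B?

27

A=32: row 1 → B = v ✓
A=29: row 2 → B = s ✓
A=30: row 3 → B = r ✓
A=38: row 4 → B = m ✓
A=40: row 5 → B = o ✓
A=33: row 6 → B = q ✓
A=27: rows 7, 10 → B takes values {t, u} — violation
A=24: row 8 → B = u ✓
A=35: row 9 → B = n ✓
A=37: row 11 → B = w ✓
A=25: row 12 → B = g ✓
A=39: row 13 → B = x ✓
A=34: row 14 → B = i ✓
The only A value with inconsistent B is A=27.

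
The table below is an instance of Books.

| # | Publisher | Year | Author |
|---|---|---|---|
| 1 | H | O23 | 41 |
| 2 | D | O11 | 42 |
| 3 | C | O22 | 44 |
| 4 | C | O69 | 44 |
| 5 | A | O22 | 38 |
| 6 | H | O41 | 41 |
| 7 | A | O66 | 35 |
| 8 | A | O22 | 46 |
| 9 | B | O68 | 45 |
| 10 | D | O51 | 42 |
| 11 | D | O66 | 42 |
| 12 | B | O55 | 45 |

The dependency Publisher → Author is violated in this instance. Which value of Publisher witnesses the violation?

Publisher=H: rows 1, 6 → Author = 41, 41 ✓
Publisher=D: rows 2, 10, 11 → Author = 42, 42, 42 ✓
Publisher=C: rows 3, 4 → Author = 44, 44 ✓
Publisher=A: rows 5, 7, 8 → Author takes values {38, 35, 46} — violation
Publisher=B: rows 9, 12 → Author = 45, 45 ✓
The only Publisher value with inconsistent Author is Publisher=A.

A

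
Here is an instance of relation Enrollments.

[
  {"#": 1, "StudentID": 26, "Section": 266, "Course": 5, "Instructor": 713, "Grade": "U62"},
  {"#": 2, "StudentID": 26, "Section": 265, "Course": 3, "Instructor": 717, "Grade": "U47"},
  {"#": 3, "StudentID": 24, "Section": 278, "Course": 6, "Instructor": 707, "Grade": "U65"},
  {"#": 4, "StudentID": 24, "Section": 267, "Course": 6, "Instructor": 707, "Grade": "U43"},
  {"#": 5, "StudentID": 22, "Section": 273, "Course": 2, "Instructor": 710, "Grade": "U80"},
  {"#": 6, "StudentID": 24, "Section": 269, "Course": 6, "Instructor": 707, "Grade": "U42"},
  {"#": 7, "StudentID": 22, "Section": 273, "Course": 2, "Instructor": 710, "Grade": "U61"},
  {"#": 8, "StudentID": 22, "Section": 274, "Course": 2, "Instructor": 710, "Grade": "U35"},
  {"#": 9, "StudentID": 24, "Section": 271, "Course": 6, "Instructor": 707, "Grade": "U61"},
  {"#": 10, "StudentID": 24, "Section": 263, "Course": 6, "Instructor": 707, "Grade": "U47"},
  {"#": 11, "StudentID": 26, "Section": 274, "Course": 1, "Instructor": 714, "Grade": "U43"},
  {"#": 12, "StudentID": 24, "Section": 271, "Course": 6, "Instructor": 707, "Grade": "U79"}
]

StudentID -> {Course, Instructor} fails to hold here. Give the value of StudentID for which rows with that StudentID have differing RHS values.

26

StudentID=26: rows 1, 2, 11 → {Course,Instructor} takes values {(5, 713), (3, 717), (1, 714)} — violation
StudentID=24: rows 3, 4, 6, 9, 10, 12 → {Course,Instructor} = (6, 707), (6, 707), (6, 707), (6, 707), (6, 707), (6, 707) ✓
StudentID=22: rows 5, 7, 8 → {Course,Instructor} = (2, 710), (2, 710), (2, 710) ✓
The only StudentID value with inconsistent RHS is StudentID=26.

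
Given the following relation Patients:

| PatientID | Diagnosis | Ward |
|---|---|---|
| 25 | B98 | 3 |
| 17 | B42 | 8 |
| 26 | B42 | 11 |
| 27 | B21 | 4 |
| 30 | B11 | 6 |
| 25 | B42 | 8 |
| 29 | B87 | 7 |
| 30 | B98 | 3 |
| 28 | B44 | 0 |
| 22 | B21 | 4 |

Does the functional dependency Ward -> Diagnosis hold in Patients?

Ward=3: 2 rows → Diagnosis = B98, B98 ✓
Ward=8: 2 rows → Diagnosis = B42, B42 ✓
Ward=11: 1 row → Diagnosis = B42 ✓
Ward=4: 2 rows → Diagnosis = B21, B21 ✓
Ward=6: 1 row → Diagnosis = B11 ✓
Ward=7: 1 row → Diagnosis = B87 ✓
Ward=0: 1 row → Diagnosis = B44 ✓
Every Ward value is associated with a single Diagnosis value, so Ward -> Diagnosis holds.

Yes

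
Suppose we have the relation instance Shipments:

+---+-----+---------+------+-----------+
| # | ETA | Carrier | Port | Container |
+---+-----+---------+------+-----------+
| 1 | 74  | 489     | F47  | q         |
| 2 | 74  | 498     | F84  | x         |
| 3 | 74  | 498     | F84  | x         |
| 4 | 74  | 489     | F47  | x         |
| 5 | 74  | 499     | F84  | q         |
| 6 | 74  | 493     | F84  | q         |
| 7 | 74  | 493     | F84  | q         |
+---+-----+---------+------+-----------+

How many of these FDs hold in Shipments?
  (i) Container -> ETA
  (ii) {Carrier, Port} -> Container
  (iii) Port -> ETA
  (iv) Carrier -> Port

3

(i) Container -> ETA: every LHS value maps to a single RHS value — holds.
(ii) {Carrier, Port} -> Container: (Carrier=489, Port=F47): rows 1, 4 → Container takes values {q, x} — violation — fails.
(iii) Port -> ETA: every LHS value maps to a single RHS value — holds.
(iv) Carrier -> Port: every LHS value maps to a single RHS value — holds.
3 of the 4 dependencies hold.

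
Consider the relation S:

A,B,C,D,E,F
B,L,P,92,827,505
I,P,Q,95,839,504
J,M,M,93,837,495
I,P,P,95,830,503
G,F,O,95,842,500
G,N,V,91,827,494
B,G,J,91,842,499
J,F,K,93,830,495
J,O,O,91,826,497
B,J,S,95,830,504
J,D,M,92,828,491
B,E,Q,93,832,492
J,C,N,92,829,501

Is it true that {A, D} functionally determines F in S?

No

(A=B, D=92): 1 row → F = 505 ✓
(A=I, D=95): 2 rows → F takes values {504, 503} — violation
(A=J, D=93): 2 rows → F = 495, 495 ✓
(A=G, D=95): 1 row → F = 500 ✓
(A=G, D=91): 1 row → F = 494 ✓
(A=B, D=91): 1 row → F = 499 ✓
(A=J, D=91): 1 row → F = 497 ✓
(A=B, D=95): 1 row → F = 504 ✓
(A=J, D=92): 2 rows → F takes values {491, 501} — violation
(A=B, D=93): 1 row → F = 492 ✓
Two rows agree on {A, D} but differ on F, so {A, D} → F does not hold.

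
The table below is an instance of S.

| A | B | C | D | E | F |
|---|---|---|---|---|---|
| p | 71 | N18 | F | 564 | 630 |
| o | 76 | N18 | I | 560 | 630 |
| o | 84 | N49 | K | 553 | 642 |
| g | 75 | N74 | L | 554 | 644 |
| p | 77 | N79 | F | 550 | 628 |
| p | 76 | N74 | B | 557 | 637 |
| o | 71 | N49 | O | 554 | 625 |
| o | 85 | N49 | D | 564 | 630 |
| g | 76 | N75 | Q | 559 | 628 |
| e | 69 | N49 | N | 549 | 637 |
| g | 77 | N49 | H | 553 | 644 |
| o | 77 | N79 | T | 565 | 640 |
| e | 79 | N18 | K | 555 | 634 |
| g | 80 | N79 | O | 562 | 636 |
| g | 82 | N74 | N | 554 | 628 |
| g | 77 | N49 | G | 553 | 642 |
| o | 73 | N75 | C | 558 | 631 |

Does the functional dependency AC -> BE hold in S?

No

(A=p, C=N18): 1 row → {B,E} = (71, 564) ✓
(A=o, C=N18): 1 row → {B,E} = (76, 560) ✓
(A=o, C=N49): 3 rows → {B,E} takes values {(84, 553), (71, 554), (85, 564)} — violation
(A=g, C=N74): 2 rows → {B,E} takes values {(75, 554), (82, 554)} — violation
(A=p, C=N79): 1 row → {B,E} = (77, 550) ✓
(A=p, C=N74): 1 row → {B,E} = (76, 557) ✓
(A=g, C=N75): 1 row → {B,E} = (76, 559) ✓
(A=e, C=N49): 1 row → {B,E} = (69, 549) ✓
(A=g, C=N49): 2 rows → {B,E} = (77, 553), (77, 553) ✓
(A=o, C=N79): 1 row → {B,E} = (77, 565) ✓
(A=e, C=N18): 1 row → {B,E} = (79, 555) ✓
(A=g, C=N79): 1 row → {B,E} = (80, 562) ✓
(A=o, C=N75): 1 row → {B,E} = (73, 558) ✓
Two rows agree on AC but differ on BE, so AC -> BE does not hold.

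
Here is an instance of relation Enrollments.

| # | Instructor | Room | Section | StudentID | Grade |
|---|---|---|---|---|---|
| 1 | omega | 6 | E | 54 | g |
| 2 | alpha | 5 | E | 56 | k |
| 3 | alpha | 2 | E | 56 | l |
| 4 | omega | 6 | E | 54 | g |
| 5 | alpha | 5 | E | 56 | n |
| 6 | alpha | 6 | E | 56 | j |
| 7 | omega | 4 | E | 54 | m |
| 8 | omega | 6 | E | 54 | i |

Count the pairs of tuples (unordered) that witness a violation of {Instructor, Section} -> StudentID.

(Instructor=omega, Section=E): all 4 rows agree on StudentID — 0 pairs.
(Instructor=alpha, Section=E): all 4 rows agree on StudentID — 0 pairs.

0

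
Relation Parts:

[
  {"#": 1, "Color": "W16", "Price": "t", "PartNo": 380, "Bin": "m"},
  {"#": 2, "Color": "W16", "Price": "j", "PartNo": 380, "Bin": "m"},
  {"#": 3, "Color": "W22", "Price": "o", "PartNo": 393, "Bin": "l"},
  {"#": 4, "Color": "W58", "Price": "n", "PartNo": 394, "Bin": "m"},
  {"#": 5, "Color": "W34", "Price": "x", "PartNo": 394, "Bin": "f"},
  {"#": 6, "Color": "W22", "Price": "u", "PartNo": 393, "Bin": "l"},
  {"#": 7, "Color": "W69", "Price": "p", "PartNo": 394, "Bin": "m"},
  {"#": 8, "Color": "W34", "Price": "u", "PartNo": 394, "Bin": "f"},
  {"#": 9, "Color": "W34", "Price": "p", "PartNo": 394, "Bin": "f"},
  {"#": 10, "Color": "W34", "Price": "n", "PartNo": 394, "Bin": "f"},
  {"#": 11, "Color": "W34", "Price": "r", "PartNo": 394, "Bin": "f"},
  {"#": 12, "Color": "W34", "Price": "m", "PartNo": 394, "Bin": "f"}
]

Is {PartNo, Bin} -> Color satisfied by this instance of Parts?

(PartNo=380, Bin=m): rows 1, 2 → Color = W16, W16 ✓
(PartNo=393, Bin=l): rows 3, 6 → Color = W22, W22 ✓
(PartNo=394, Bin=m): rows 4, 7 → Color takes values {W58, W69} — violation
(PartNo=394, Bin=f): rows 5, 8, 9, 10, 11, 12 → Color = W34, W34, W34, W34, W34, W34 ✓
Two rows agree on {PartNo, Bin} but differ on Color, so {PartNo, Bin} -> Color does not hold.

No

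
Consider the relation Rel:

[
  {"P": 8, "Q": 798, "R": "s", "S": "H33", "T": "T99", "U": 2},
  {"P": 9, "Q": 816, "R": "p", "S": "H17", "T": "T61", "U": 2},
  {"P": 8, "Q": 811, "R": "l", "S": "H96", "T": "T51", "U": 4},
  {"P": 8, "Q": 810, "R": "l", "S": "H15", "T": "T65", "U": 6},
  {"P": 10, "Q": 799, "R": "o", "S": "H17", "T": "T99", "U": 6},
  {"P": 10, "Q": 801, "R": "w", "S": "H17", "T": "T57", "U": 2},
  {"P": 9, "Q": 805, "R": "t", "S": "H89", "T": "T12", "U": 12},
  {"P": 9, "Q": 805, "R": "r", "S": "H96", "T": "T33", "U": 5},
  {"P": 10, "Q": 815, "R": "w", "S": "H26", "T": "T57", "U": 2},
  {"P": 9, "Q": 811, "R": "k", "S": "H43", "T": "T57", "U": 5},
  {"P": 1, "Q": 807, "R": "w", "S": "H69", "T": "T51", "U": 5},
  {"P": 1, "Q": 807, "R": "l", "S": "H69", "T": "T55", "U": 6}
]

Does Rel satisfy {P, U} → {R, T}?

No

(P=8, U=2): 1 row → {R,T} = (s, T99) ✓
(P=9, U=2): 1 row → {R,T} = (p, T61) ✓
(P=8, U=4): 1 row → {R,T} = (l, T51) ✓
(P=8, U=6): 1 row → {R,T} = (l, T65) ✓
(P=10, U=6): 1 row → {R,T} = (o, T99) ✓
(P=10, U=2): 2 rows → {R,T} = (w, T57), (w, T57) ✓
(P=9, U=12): 1 row → {R,T} = (t, T12) ✓
(P=9, U=5): 2 rows → {R,T} takes values {(r, T33), (k, T57)} — violation
(P=1, U=5): 1 row → {R,T} = (w, T51) ✓
(P=1, U=6): 1 row → {R,T} = (l, T55) ✓
Two rows agree on {P, U} but differ on {R, T}, so {P, U} → {R, T} does not hold.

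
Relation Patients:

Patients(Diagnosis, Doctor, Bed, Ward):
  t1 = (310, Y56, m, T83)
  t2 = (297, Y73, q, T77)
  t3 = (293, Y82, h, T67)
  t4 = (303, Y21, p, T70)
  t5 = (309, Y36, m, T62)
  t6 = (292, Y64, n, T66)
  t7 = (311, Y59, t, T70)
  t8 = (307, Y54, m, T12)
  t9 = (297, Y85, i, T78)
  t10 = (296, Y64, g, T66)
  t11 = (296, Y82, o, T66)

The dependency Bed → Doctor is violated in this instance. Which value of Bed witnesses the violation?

m

Bed=m: rows 1, 5, 8 → Doctor takes values {Y56, Y36, Y54} — violation
Bed=q: row 2 → Doctor = Y73 ✓
Bed=h: row 3 → Doctor = Y82 ✓
Bed=p: row 4 → Doctor = Y21 ✓
Bed=n: row 6 → Doctor = Y64 ✓
Bed=t: row 7 → Doctor = Y59 ✓
Bed=i: row 9 → Doctor = Y85 ✓
Bed=g: row 10 → Doctor = Y64 ✓
Bed=o: row 11 → Doctor = Y82 ✓
The only Bed value with inconsistent Doctor is Bed=m.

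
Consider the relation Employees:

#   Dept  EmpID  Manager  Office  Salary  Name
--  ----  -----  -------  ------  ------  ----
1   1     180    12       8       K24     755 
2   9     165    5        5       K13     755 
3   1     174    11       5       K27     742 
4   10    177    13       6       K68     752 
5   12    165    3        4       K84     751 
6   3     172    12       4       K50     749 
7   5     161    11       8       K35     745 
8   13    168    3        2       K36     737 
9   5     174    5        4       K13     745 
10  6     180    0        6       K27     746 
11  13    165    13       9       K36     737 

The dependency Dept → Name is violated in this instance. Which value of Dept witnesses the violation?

Dept=1: rows 1, 3 → Name takes values {755, 742} — violation
Dept=9: row 2 → Name = 755 ✓
Dept=10: row 4 → Name = 752 ✓
Dept=12: row 5 → Name = 751 ✓
Dept=3: row 6 → Name = 749 ✓
Dept=5: rows 7, 9 → Name = 745, 745 ✓
Dept=13: rows 8, 11 → Name = 737, 737 ✓
Dept=6: row 10 → Name = 746 ✓
The only Dept value with inconsistent Name is Dept=1.

1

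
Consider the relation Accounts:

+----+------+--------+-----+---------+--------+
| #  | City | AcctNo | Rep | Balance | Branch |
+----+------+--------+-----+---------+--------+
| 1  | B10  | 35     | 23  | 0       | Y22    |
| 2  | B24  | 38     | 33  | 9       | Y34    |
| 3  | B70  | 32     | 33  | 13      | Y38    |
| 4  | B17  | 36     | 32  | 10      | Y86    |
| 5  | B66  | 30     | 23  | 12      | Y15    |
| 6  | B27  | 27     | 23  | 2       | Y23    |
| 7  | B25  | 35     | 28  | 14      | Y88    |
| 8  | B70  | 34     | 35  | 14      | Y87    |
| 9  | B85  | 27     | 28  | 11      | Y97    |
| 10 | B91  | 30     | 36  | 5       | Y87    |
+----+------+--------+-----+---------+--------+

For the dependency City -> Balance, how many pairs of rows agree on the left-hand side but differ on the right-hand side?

City=B70: violating pairs (3,8) — 1 pair.

1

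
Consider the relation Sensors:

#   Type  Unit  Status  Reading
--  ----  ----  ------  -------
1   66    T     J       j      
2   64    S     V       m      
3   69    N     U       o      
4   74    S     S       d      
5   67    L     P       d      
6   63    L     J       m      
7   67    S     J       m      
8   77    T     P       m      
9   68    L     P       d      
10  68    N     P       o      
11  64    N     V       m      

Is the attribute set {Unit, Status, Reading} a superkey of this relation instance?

No

Rows 5 and 9 have the same {Unit, Status, Reading} value (Unit=L, Status=P, Reading=d) but are distinct tuples, so {Unit, Status, Reading} does not determine every attribute — not a superkey.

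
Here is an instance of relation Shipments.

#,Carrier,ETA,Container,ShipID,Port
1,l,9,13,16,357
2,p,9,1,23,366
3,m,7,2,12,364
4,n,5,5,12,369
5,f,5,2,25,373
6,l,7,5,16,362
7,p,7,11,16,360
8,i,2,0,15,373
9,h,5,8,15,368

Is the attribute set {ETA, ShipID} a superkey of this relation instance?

No

Rows 6 and 7 have the same {ETA, ShipID} value (ETA=7, ShipID=16) but are distinct tuples, so {ETA, ShipID} does not determine every attribute — not a superkey.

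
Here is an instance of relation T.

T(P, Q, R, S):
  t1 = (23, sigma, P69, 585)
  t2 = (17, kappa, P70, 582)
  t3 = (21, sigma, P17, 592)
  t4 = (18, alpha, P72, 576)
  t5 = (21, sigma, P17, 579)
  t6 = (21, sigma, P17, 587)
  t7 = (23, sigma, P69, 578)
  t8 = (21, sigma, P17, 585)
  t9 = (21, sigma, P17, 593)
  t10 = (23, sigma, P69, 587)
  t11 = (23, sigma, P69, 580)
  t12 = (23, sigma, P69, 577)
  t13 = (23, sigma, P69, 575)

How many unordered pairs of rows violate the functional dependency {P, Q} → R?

(P=23, Q=sigma): all 6 rows agree on R — 0 pairs.
(P=21, Q=sigma): all 5 rows agree on R — 0 pairs.

0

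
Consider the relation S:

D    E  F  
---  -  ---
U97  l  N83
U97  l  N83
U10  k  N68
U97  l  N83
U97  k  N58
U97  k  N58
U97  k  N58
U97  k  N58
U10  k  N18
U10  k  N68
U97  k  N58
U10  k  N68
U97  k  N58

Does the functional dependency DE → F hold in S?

(D=U97, E=l): 3 rows → F = N83, N83, N83 ✓
(D=U10, E=k): 4 rows → F takes values {N68, N18} — violation
(D=U97, E=k): 6 rows → F = N58, N58, N58, N58, N58, N58 ✓
Two rows agree on DE but differ on F, so DE → F does not hold.

No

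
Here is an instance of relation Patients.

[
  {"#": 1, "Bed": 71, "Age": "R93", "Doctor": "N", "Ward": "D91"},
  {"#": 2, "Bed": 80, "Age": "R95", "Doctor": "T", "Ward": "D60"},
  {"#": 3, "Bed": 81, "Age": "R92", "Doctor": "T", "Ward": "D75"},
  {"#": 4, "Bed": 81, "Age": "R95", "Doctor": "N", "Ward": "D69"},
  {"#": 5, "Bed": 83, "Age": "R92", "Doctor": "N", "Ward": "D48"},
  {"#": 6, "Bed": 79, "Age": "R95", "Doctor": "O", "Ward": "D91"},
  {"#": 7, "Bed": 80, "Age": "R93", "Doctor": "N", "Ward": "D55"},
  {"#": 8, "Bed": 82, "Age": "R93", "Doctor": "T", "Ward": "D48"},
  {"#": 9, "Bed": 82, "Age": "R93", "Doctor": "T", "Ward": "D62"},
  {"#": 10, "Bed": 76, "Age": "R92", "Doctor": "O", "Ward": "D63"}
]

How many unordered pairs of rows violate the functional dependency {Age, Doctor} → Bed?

1

(Age=R93, Doctor=N): violating pairs (1,7) — 1 pair.
(Age=R93, Doctor=T): all 2 rows agree on Bed — 0 pairs.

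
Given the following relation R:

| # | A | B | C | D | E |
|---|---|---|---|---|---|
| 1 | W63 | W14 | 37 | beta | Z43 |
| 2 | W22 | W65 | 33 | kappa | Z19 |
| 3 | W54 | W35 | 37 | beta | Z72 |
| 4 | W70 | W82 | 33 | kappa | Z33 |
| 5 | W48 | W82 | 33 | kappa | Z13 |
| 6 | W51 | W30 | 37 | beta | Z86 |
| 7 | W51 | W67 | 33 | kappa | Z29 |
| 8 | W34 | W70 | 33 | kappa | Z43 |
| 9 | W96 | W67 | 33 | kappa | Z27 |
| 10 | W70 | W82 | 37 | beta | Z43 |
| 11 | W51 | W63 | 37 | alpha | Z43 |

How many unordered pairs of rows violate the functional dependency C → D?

4

C=37: violating pairs (1,11), (3,11), (6,11), (10,11) — 4 pairs.
C=33: all 6 rows agree on D — 0 pairs.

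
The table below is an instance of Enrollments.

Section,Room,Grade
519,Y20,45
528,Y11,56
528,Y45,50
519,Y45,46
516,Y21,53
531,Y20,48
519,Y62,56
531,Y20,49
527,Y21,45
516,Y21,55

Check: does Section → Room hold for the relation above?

No

Section=519: 3 rows → Room takes values {Y20, Y45, Y62} — violation
Section=528: 2 rows → Room takes values {Y11, Y45} — violation
Section=516: 2 rows → Room = Y21, Y21 ✓
Section=531: 2 rows → Room = Y20, Y20 ✓
Section=527: 1 row → Room = Y21 ✓
Two rows agree on Section but differ on Room, so Section → Room does not hold.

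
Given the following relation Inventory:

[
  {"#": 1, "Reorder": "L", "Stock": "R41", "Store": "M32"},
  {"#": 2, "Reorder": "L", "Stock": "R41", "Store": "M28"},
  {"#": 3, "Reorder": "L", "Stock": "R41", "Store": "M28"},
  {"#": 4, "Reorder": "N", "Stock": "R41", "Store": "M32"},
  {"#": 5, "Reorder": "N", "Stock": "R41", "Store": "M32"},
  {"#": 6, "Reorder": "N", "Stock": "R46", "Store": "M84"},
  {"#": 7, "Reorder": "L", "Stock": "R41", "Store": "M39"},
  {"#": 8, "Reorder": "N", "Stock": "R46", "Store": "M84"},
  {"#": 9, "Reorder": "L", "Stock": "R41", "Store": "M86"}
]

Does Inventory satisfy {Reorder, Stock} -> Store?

No

(Reorder=L, Stock=R41): rows 1, 2, 3, 7, 9 → Store takes values {M32, M28, M39, M86} — violation
(Reorder=N, Stock=R41): rows 4, 5 → Store = M32, M32 ✓
(Reorder=N, Stock=R46): rows 6, 8 → Store = M84, M84 ✓
Two rows agree on {Reorder, Stock} but differ on Store, so {Reorder, Stock} -> Store does not hold.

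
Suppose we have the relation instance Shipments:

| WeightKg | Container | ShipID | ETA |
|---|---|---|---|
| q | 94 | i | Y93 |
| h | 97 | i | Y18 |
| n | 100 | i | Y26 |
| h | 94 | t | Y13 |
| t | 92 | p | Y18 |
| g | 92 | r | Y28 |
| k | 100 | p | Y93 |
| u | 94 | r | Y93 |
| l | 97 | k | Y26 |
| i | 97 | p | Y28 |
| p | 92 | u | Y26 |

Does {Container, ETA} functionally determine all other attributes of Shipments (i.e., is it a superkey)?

Two distinct rows share (Container=94, ETA=Y93), so {Container, ETA} does not determine every attribute — not a superkey.

No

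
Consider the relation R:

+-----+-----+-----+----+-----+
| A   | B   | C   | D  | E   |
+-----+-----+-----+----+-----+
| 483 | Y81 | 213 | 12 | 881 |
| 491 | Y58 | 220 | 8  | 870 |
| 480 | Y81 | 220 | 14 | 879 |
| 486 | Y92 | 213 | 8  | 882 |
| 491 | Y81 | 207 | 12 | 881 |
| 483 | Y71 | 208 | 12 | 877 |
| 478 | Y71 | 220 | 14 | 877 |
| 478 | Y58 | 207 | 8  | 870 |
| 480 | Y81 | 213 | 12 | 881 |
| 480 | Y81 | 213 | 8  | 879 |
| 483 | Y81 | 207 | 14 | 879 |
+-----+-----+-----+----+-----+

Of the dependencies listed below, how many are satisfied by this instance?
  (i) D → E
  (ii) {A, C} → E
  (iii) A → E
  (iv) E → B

1

(i) D → E: D=12: 4 rows → E takes values {881, 877} — violation; D=8: 4 rows → E takes values {870, 882, 879} — violation; D=14: 3 rows → E takes values {879, 877} — violation — fails.
(ii) {A, C} → E: (A=480, C=213): 2 rows → E takes values {881, 879} — violation — fails.
(iii) A → E: A=483: 3 rows → E takes values {881, 877, 879} — violation; A=491: 2 rows → E takes values {870, 881} — violation; A=480: 3 rows → E takes values {879, 881} — violation; A=478: 2 rows → E takes values {877, 870} — violation — fails.
(iv) E → B: every LHS value maps to a single RHS value — holds.
1 of the 4 dependencies holds.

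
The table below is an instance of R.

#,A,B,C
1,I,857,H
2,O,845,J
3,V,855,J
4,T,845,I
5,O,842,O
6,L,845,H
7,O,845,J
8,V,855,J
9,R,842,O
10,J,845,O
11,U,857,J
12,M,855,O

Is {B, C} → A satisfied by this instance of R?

No

(B=857, C=H): row 1 → A = I ✓
(B=845, C=J): rows 2, 7 → A = O, O ✓
(B=855, C=J): rows 3, 8 → A = V, V ✓
(B=845, C=I): row 4 → A = T ✓
(B=842, C=O): rows 5, 9 → A takes values {O, R} — violation
(B=845, C=H): row 6 → A = L ✓
(B=845, C=O): row 10 → A = J ✓
(B=857, C=J): row 11 → A = U ✓
(B=855, C=O): row 12 → A = M ✓
Two rows agree on {B, C} but differ on A, so {B, C} → A does not hold.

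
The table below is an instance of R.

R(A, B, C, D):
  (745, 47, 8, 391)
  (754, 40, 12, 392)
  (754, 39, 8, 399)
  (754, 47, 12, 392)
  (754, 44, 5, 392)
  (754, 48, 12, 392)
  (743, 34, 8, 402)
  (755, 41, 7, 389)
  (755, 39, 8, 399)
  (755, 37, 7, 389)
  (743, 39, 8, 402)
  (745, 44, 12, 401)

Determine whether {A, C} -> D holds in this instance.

(A=745, C=8): 1 row → D = 391 ✓
(A=754, C=12): 3 rows → D = 392, 392, 392 ✓
(A=754, C=8): 1 row → D = 399 ✓
(A=754, C=5): 1 row → D = 392 ✓
(A=743, C=8): 2 rows → D = 402, 402 ✓
(A=755, C=7): 2 rows → D = 389, 389 ✓
(A=755, C=8): 1 row → D = 399 ✓
(A=745, C=12): 1 row → D = 401 ✓
Every {A, C} value is associated with a single D value, so {A, C} -> D holds.

Yes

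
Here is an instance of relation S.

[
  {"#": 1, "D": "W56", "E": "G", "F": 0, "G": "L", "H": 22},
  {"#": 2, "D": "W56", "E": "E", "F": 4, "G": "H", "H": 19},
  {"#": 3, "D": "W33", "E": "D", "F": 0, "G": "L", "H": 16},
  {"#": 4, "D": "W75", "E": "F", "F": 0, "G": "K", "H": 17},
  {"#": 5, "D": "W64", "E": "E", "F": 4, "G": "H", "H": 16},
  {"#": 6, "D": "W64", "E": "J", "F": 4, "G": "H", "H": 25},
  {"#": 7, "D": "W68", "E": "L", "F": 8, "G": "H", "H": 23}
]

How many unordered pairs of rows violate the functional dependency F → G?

F=0: violating pairs (1,4), (3,4) — 2 pairs.
F=4: all 3 rows agree on G — 0 pairs.

2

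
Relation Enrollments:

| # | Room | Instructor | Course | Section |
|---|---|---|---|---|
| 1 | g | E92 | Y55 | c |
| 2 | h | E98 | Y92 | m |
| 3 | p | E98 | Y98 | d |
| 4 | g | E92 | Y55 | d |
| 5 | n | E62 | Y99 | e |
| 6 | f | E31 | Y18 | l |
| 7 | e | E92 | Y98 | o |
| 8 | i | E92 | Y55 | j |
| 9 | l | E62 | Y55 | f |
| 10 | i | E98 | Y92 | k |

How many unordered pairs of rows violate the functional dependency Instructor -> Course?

Instructor=E92: violating pairs (1,7), (4,7), (7,8) — 3 pairs.
Instructor=E98: violating pairs (2,3), (3,10) — 2 pairs.
Instructor=E62: violating pairs (5,9) — 1 pair.

6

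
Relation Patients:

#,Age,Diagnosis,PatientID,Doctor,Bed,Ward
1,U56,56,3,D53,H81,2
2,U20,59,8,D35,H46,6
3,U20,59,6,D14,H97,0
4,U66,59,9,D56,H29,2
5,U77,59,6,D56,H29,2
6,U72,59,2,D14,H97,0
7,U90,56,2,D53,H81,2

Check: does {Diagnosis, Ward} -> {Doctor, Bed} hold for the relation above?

Yes

(Diagnosis=56, Ward=2): rows 1, 7 → {Doctor,Bed} = (D53, H81), (D53, H81) ✓
(Diagnosis=59, Ward=6): row 2 → {Doctor,Bed} = (D35, H46) ✓
(Diagnosis=59, Ward=0): rows 3, 6 → {Doctor,Bed} = (D14, H97), (D14, H97) ✓
(Diagnosis=59, Ward=2): rows 4, 5 → {Doctor,Bed} = (D56, H29), (D56, H29) ✓
Every {Diagnosis, Ward} value is associated with a single {Doctor, Bed} value, so {Diagnosis, Ward} -> {Doctor, Bed} holds.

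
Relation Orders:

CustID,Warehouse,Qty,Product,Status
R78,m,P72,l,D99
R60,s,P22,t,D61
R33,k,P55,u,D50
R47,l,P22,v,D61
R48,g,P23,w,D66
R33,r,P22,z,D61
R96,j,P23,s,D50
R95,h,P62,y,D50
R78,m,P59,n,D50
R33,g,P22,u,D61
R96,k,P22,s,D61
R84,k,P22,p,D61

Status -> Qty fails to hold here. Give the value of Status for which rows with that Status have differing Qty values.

D50

Status=D99: 1 row → Qty = P72 ✓
Status=D61: 6 rows → Qty = P22, P22, P22, P22, P22, P22 ✓
Status=D50: 4 rows → Qty takes values {P55, P23, P62, P59} — violation
Status=D66: 1 row → Qty = P23 ✓
The only Status value with inconsistent Qty is Status=D50.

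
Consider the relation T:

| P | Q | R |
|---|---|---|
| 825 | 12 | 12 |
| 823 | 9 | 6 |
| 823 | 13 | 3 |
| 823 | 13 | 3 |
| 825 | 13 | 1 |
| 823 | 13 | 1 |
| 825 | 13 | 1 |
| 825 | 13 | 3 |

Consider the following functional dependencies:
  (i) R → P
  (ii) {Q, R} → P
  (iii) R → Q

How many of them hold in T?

(i) R → P: R=3: 3 rows → P takes values {823, 825} — violation; R=1: 3 rows → P takes values {825, 823} — violation — fails.
(ii) {Q, R} → P: (Q=13, R=3): 3 rows → P takes values {823, 825} — violation; (Q=13, R=1): 3 rows → P takes values {825, 823} — violation — fails.
(iii) R → Q: every LHS value maps to a single RHS value — holds.
1 of the 3 dependencies holds.

1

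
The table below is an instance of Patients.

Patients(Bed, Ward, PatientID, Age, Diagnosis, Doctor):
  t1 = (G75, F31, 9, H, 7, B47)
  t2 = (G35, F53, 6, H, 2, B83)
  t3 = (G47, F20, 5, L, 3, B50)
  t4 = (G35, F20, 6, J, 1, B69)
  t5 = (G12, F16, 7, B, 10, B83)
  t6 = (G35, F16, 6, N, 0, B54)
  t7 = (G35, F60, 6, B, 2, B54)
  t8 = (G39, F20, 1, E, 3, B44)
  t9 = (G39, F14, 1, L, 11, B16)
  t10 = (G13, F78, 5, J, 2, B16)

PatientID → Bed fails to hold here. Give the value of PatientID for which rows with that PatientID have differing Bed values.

5

PatientID=9: row 1 → Bed = G75 ✓
PatientID=6: rows 2, 4, 6, 7 → Bed = G35, G35, G35, G35 ✓
PatientID=5: rows 3, 10 → Bed takes values {G47, G13} — violation
PatientID=7: row 5 → Bed = G12 ✓
PatientID=1: rows 8, 9 → Bed = G39, G39 ✓
The only PatientID value with inconsistent Bed is PatientID=5.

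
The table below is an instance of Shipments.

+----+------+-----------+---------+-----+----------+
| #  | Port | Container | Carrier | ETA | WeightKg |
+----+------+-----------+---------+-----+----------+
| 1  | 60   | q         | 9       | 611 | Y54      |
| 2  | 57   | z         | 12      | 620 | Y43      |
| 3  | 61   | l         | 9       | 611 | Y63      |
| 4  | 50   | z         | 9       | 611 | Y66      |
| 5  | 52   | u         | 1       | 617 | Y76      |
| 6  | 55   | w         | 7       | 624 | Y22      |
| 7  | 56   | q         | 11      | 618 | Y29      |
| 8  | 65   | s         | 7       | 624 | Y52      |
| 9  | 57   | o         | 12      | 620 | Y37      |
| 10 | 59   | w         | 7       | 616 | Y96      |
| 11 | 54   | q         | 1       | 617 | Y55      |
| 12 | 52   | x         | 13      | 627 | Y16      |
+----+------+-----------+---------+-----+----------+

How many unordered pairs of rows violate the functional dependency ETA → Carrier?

ETA=611: all 3 rows agree on Carrier — 0 pairs.
ETA=620: all 2 rows agree on Carrier — 0 pairs.
ETA=617: all 2 rows agree on Carrier — 0 pairs.
ETA=624: all 2 rows agree on Carrier — 0 pairs.

0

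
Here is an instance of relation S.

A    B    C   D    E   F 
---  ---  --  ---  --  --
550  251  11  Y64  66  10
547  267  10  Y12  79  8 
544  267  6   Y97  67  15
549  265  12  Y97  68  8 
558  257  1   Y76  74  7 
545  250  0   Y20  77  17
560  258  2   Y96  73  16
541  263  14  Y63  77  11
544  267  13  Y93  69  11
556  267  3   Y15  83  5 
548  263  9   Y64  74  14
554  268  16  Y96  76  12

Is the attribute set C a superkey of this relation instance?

Yes

All 12 rows have distinct C values, so C → (all attributes) holds and C is a superkey.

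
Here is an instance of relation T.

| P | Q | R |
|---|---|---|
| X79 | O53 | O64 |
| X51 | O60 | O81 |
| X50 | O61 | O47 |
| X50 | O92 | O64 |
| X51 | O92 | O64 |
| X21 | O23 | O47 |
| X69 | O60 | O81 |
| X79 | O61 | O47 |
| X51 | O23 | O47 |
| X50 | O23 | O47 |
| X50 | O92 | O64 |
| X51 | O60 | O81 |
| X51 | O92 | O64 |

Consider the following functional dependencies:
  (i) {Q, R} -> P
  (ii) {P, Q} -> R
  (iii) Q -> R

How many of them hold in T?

2

(i) {Q, R} -> P: (Q=O60, R=O81): 3 rows → P takes values {X51, X69} — violation; (Q=O61, R=O47): 2 rows → P takes values {X50, X79} — violation; (Q=O92, R=O64): 4 rows → P takes values {X50, X51} — violation; (Q=O23, R=O47): 3 rows → P takes values {X21, X51, X50} — violation — fails.
(ii) {P, Q} -> R: every LHS value maps to a single RHS value — holds.
(iii) Q -> R: every LHS value maps to a single RHS value — holds.
2 of the 3 dependencies hold.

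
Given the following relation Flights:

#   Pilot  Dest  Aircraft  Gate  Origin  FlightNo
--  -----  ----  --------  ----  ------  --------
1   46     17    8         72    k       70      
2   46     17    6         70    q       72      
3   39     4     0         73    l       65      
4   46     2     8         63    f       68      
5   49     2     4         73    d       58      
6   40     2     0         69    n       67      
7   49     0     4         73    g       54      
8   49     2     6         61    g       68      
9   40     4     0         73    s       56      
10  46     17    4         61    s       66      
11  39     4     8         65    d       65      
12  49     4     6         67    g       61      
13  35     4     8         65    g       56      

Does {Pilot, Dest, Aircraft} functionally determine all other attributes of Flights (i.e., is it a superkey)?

All 13 rows have distinct {Pilot, Dest, Aircraft} values, so {Pilot, Dest, Aircraft} → (all attributes) holds and {Pilot, Dest, Aircraft} is a superkey.

Yes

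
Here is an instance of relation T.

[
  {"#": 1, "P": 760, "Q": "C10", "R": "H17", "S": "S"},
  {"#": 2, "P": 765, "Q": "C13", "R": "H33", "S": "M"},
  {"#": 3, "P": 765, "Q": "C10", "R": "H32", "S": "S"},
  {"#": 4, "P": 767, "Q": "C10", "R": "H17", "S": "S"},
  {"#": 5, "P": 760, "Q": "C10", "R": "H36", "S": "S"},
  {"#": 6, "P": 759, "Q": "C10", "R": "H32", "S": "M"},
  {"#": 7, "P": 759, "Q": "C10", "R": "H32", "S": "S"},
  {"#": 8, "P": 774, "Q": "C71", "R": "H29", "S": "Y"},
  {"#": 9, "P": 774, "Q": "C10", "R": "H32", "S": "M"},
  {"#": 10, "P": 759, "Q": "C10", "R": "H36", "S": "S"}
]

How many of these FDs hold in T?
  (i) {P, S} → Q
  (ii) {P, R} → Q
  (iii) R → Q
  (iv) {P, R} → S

(i) {P, S} → Q: every LHS value maps to a single RHS value — holds.
(ii) {P, R} → Q: every LHS value maps to a single RHS value — holds.
(iii) R → Q: every LHS value maps to a single RHS value — holds.
(iv) {P, R} → S: (P=759, R=H32): rows 6, 7 → S takes values {M, S} — violation — fails.
3 of the 4 dependencies hold.

3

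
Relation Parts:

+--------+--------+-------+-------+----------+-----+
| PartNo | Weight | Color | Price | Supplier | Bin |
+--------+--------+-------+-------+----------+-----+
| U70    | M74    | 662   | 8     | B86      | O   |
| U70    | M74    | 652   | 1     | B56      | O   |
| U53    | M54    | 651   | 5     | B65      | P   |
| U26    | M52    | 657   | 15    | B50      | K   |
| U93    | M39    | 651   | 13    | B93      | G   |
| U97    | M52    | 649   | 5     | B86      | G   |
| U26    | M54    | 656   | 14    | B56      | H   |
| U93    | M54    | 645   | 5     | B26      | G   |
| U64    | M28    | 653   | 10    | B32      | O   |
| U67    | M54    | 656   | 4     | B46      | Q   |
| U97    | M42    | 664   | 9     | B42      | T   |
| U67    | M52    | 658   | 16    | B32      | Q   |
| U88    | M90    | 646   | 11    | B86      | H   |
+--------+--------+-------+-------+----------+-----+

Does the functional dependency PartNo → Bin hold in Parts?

No

PartNo=U70: 2 rows → Bin = O, O ✓
PartNo=U53: 1 row → Bin = P ✓
PartNo=U26: 2 rows → Bin takes values {K, H} — violation
PartNo=U93: 2 rows → Bin = G, G ✓
PartNo=U97: 2 rows → Bin takes values {G, T} — violation
PartNo=U64: 1 row → Bin = O ✓
PartNo=U67: 2 rows → Bin = Q, Q ✓
PartNo=U88: 1 row → Bin = H ✓
Two rows agree on PartNo but differ on Bin, so PartNo → Bin does not hold.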